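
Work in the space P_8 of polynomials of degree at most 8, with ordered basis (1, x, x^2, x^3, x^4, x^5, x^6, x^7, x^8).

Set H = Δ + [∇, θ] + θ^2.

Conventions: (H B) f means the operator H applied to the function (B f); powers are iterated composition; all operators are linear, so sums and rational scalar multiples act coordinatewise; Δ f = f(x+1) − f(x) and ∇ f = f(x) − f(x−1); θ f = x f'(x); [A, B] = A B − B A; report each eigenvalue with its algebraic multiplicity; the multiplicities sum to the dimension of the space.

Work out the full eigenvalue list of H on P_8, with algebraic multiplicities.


λ = 0 (multiplicity 1), λ = 1 (multiplicity 1), λ = 4 (multiplicity 1), λ = 9 (multiplicity 1), λ = 16 (multiplicity 1), λ = 25 (multiplicity 1), λ = 36 (multiplicity 1), λ = 49 (multiplicity 1), λ = 64 (multiplicity 1)

image of 1: 0
image of x: x + 2
image of x^2: 4x^2 + 4x - 1
image of x^3: 9x^3 + 6x^2 - 3x + 4
image of x^4: 16x^4 + 8x^3 - 6x^2 + 16x - 3
image of x^5: 25x^5 + 10x^4 - 10x^3 + 40x^2 - 15x + 6
image of x^6: 36x^6 + 12x^5 - 15x^4 + 80x^3 - 45x^2 + 36x - 5
image of x^7: 49x^7 + 14x^6 - 21x^5 + 140x^4 - 105x^3 + 126x^2 - 35x + 8
image of x^8: 64x^8 + 16x^7 - 28x^6 + 224x^5 - 210x^4 + 336x^3 - 140x^2 + 64x - 7
the matrix is upper triangular; its diagonal is (0, 1, 4, 9, 16, 25, 36, 49, 64)
for a triangular matrix the eigenvalues are the diagonal entries, with algebraic multiplicity their repetition count


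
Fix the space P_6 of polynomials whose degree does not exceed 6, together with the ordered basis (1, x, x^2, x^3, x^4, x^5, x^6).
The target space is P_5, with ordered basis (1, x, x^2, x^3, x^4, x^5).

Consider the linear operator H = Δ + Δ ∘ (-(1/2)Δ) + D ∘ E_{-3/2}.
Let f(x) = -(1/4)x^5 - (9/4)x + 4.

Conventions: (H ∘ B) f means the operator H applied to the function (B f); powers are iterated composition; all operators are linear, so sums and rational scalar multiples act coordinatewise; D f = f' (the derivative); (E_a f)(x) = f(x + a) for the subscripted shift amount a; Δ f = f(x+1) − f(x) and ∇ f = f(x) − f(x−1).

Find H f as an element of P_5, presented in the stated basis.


Δ f = -(5/4)x^4 - (5/2)x^3 - (5/2)x^2 - (5/4)x - 5/2
Δ f = -(5/4)x^4 - (5/2)x^3 - (5/2)x^2 - (5/4)x - 5/2
(-(1/2)Δ) f = (5/8)x^4 + (5/4)x^3 + (5/4)x^2 + (5/8)x + 5/4
Δ (-(1/2)Δ) f = (5/2)x^3 + (15/2)x^2 + (35/4)x + 15/4
E_{-3/2} f = -(1/4)x^5 + (15/8)x^4 - (45/8)x^3 + (135/16)x^2 - (549/64)x + 1187/128
D E_{-3/2} f = -(5/4)x^4 + (15/2)x^3 - (135/8)x^2 + (135/8)x - 549/64
(Δ + Δ ∘ (-(1/2)Δ) + D ∘ E_{-3/2}) f = -(5/2)x^4 + (15/2)x^3 - (95/8)x^2 + (195/8)x - 469/64

the result is g(x) = -(5/2)x^4 + (15/2)x^3 - (95/8)x^2 + (195/8)x - 469/64


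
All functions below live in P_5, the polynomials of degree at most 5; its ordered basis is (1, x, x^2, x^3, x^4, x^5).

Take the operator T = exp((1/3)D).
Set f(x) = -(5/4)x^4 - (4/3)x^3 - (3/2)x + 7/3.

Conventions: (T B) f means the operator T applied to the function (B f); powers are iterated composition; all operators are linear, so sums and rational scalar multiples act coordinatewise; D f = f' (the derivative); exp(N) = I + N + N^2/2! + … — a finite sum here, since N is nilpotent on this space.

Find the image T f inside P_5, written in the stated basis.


the image equals g(x) = -(5/4)x^4 - 3x^3 - (13/6)x^2 - (115/54)x + 191/108

order-1 term: -(5/3)x^3 - (4/3)x^2 - 1/2
order-2 term: -(5/6)x^2 - (4/9)x
order-3 term: -(5/27)x - 4/81
order-4 term: -5/324
the series for exp((1/3)D) f terminates at order 4
exp((1/3)D) f = -(5/4)x^4 - 3x^3 - (13/6)x^2 - (115/54)x + 191/108


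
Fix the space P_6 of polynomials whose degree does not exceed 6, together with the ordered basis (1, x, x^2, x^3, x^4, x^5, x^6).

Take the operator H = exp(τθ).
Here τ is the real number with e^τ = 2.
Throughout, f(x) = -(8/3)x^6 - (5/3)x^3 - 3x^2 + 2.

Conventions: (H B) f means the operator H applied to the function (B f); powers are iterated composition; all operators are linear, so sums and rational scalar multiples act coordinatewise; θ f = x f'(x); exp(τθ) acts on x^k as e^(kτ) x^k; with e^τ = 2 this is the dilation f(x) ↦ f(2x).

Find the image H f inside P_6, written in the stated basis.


exp(τθ) x^k = e^(kτ) x^k; with e^τ = 2 this sends x^k to 2^k x^k
x^2 ↦ 4 x^2
x^3 ↦ 8 x^3
x^6 ↦ 64 x^6
applying this coordinatewise to f: exp(τθ) f = -(512/3)x^6 - (40/3)x^3 - 12x^2 + 2

the image equals g(x) = -(512/3)x^6 - (40/3)x^3 - 12x^2 + 2


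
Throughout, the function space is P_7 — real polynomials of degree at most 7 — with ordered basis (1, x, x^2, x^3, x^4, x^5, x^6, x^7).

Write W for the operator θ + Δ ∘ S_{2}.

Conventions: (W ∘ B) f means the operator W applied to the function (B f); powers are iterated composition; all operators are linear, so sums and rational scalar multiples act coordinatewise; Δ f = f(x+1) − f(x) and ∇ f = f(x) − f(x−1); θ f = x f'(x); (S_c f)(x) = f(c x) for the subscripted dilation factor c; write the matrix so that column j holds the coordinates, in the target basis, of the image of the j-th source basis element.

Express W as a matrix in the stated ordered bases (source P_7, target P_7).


the matrix is [[0, 2, 4, 8, 16, 32, 64, 128]; [0, 1, 8, 24, 64, 160, 384, 896]; [0, 0, 2, 24, 96, 320, 960, 2688]; [0, 0, 0, 3, 64, 320, 1280, 4480]; [0, 0, 0, 0, 4, 160, 960, 4480]; [0, 0, 0, 0, 0, 5, 384, 2688]; [0, 0, 0, 0, 0, 0, 6, 896]; [0, 0, 0, 0, 0, 0, 0, 7]] (rows listed top to bottom)

image of 1: 0
image of x: x + 2
image of x^2: 2x^2 + 8x + 4
image of x^3: 3x^3 + 24x^2 + 24x + 8
image of x^4: 4x^4 + 64x^3 + 96x^2 + 64x + 16
image of x^5: 5x^5 + 160x^4 + 320x^3 + 320x^2 + 160x + 32
image of x^6: 6x^6 + 384x^5 + 960x^4 + 1280x^3 + 960x^2 + 384x + 64
image of x^7: 7x^7 + 896x^6 + 2688x^5 + 4480x^4 + 4480x^3 + 2688x^2 + 896x + 128
each image's coordinates form column j of the matrix


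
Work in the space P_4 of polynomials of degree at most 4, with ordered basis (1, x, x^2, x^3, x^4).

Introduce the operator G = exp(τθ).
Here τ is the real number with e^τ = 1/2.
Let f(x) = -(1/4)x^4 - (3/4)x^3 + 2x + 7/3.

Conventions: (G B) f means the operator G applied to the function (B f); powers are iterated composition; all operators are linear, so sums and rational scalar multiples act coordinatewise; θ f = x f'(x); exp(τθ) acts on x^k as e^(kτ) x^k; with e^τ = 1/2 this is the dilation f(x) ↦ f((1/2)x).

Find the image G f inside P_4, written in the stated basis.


the result is g(x) = -(1/64)x^4 - (3/32)x^3 + x + 7/3

exp(τθ) x^k = e^(kτ) x^k; with e^τ = 1/2 this sends x^k to (1/2)^k x^k
x ↦ 1/2 x
x^3 ↦ 1/8 x^3
x^4 ↦ 1/16 x^4
applying this coordinatewise to f: exp(τθ) f = -(1/64)x^4 - (3/32)x^3 + x + 7/3


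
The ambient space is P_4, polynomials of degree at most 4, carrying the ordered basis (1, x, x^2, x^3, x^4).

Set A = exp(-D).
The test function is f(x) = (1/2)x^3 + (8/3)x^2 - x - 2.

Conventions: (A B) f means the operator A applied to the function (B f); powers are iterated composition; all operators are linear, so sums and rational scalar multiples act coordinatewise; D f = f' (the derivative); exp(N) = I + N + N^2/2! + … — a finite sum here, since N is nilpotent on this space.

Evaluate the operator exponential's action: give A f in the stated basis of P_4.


the result is g(x) = (1/2)x^3 + (7/6)x^2 - (29/6)x + 7/6

order-1 term: -(3/2)x^2 - (16/3)x + 1
order-2 term: (3/2)x + 8/3
order-3 term: -1/2
the series for exp(-D) f terminates at order 3
exp(-D) f = (1/2)x^3 + (7/6)x^2 - (29/6)x + 7/6


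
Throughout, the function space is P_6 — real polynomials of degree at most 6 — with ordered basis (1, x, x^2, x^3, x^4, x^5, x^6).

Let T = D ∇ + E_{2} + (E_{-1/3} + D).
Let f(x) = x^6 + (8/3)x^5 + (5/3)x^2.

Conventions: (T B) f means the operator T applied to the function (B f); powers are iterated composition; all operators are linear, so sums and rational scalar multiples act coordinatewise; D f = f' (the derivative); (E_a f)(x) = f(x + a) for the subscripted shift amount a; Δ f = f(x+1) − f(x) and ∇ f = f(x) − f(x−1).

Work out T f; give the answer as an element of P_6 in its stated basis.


the image equals g(x) = 2x^6 + (64/3)x^5 + (1145/9)x^4 + (2360/9)x^3 + (35305/81)x^2 + (106360/243)x + 110936/729

∇ f = 6x^5 - (5/3)x^4 - (20/3)x^3 + (35/3)x^2 - 4x
D ∇ f = 30x^4 - (20/3)x^3 - 20x^2 + (70/3)x - 4
E_{2} f = x^6 + (44/3)x^5 + (260/3)x^4 + (800/3)x^3 + 455x^2 + 412x + 156
E_{-1/3} f = x^6 + (2/3)x^5 - (25/9)x^4 + (20/9)x^3 + (70/81)x^2 - (236/243)x + 128/729
D f = 6x^5 + (40/3)x^4 + (10/3)x
(E_{-1/3} + D) f = x^6 + (20/3)x^5 + (95/9)x^4 + (20/9)x^3 + (70/81)x^2 + (574/243)x + 128/729
(D ∇ + E_{2} + (E_{-1/3} + D)) f = 2x^6 + (64/3)x^5 + (1145/9)x^4 + (2360/9)x^3 + (35305/81)x^2 + (106360/243)x + 110936/729


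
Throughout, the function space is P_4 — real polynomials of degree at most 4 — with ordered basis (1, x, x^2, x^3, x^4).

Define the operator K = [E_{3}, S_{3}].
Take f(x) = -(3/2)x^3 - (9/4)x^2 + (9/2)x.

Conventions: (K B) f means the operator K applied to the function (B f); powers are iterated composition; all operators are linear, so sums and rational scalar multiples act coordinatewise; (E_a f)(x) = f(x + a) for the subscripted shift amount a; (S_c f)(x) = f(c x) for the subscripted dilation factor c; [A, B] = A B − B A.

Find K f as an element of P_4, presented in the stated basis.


the result is g(x) = -243x^2 - 1053x - 1188

S_{3} f = -(81/2)x^3 - (81/4)x^2 + (27/2)x
E_{3} S_{3} f = -(81/2)x^3 - (1539/4)x^2 - (2403/2)x - 4941/4
E_{3} f = -(3/2)x^3 - (63/4)x^2 - (99/2)x - 189/4
S_{3} E_{3} f = -(81/2)x^3 - (567/4)x^2 - (297/2)x - 189/4
[E_{3}, S_{3}] f = -243x^2 - 1053x - 1188


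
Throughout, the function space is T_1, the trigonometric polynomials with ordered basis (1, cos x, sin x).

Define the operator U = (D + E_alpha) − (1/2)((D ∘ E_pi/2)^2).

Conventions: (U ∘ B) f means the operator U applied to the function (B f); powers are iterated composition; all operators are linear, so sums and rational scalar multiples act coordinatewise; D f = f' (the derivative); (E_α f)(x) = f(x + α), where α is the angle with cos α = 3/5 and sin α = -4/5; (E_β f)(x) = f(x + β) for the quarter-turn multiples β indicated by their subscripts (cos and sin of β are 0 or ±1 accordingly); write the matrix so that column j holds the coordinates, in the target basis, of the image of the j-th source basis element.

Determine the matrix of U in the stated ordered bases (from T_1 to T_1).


the matrix is [[1, 0, 0]; [0, 1/10, 1/5]; [0, -1/5, 1/10]] (rows listed top to bottom)

image of 1: 1
image of cos x: (1/10)cos x - (1/5)sin x
image of sin x: (1/5)cos x + (1/10)sin x
each image's coordinates form column j of the matrix


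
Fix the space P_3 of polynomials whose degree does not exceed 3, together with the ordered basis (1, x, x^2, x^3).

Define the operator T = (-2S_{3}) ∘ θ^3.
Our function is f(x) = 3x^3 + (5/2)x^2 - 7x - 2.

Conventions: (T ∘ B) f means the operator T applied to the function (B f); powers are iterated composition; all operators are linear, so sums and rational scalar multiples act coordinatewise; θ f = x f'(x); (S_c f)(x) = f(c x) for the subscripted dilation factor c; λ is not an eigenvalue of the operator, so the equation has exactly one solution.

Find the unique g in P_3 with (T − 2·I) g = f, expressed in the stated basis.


g(x) = -(3/1460)x^3 - (5/292)x^2 + (7/8)x + 1

write g with unknown coordinates in the stated basis and equate coefficients in (T − 2·I) g = f
solving from the highest basis element down gives g = -(3/1460)x^3 - (5/292)x^2 + (7/8)x + 1
check: T g = (2187/730)x^3 + (180/73)x^2 - (21/4)x
so T g − 2·g = 3x^3 + (5/2)x^2 - 7x - 2 = f ✓


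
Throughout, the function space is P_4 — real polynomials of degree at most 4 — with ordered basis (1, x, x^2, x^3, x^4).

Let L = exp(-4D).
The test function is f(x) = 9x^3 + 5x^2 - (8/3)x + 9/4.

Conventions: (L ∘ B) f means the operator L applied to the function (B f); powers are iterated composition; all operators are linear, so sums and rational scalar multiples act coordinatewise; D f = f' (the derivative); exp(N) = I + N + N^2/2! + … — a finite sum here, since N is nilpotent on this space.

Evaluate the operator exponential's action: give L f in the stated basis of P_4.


the image equals g(x) = 9x^3 - 103x^2 + (1168/3)x - 5797/12

order-1 term: -108x^2 - 40x + 32/3
order-2 term: 432x + 80
order-3 term: -576
the series for exp(-4D) f terminates at order 3
exp(-4D) f = 9x^3 - 103x^2 + (1168/3)x - 5797/12


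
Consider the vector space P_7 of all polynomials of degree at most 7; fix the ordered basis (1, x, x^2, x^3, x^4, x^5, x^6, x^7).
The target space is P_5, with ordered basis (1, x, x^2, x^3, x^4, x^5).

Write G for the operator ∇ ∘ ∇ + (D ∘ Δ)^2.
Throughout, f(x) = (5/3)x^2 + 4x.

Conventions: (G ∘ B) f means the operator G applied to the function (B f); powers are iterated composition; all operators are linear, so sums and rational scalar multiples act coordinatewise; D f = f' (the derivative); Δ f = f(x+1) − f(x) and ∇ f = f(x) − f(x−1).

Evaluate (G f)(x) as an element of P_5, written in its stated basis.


∇ f = (10/3)x + 7/3
∇ ∇ f = 10/3
Δ f = (10/3)x + 17/3
D Δ f = 10/3
Δ (D ∘ Δ) f = 0
D Δ (D ∘ Δ) f = 0
(∇ ∘ ∇ + (D ∘ Δ)^2) f = 10/3

the result is g(x) = 10/3


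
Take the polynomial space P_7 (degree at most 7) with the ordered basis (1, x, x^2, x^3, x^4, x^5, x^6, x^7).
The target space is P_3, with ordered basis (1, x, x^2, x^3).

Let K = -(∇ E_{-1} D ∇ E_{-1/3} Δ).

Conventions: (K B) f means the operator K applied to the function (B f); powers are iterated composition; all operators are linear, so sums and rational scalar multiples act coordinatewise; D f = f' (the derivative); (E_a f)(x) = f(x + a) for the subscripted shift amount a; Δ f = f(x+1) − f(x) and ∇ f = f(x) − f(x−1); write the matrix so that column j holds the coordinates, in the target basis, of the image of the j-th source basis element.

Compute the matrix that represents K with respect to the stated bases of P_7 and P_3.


image of 1: 0
image of x: 0
image of x^2: 0
image of x^3: 0
image of x^4: -24
image of x^5: -120x + 220
image of x^6: -360x^2 + 1320x - 1300
image of x^7: -840x^3 + 4620x^2 - 9100x + 56980/9
each image's coordinates form column j of the matrix

the matrix is [[0, 0, 0, 0, -24, 220, -1300, 56980/9]; [0, 0, 0, 0, 0, -120, 1320, -9100]; [0, 0, 0, 0, 0, 0, -360, 4620]; [0, 0, 0, 0, 0, 0, 0, -840]] (rows listed top to bottom)


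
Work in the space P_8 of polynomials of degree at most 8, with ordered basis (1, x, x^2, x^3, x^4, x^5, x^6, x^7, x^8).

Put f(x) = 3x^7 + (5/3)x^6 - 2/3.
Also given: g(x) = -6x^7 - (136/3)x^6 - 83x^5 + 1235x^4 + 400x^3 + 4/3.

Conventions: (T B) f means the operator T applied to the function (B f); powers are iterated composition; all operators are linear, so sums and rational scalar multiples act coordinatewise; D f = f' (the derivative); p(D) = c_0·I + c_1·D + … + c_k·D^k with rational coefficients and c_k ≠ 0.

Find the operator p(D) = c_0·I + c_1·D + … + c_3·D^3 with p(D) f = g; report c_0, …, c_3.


c_0 = -2, c_1 = -2, c_2 = -1/2, c_3 = 2

D^0 f = 3x^7 + (5/3)x^6 - 2/3
D^1 f = 21x^6 + 10x^5
D^2 f = 126x^5 + 50x^4
D^3 f = 630x^4 + 200x^3
matching coefficients of g against c_0 f + c_1 Df + … from the top degree down determines the c_i
solution: c_0 = -2, c_1 = -2, c_2 = -1/2, c_3 = 2


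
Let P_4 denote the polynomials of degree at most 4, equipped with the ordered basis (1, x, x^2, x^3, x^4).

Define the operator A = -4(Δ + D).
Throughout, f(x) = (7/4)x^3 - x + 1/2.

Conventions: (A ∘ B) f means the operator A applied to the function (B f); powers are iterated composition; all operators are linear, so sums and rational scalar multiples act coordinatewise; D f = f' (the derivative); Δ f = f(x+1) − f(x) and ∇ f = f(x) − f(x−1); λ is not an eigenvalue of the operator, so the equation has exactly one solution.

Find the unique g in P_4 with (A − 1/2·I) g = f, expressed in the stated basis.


write g with unknown coordinates in the stated basis and equate coefficients in (A − 1/2·I) g = f
solving from the highest basis element down gives g = -(7/2)x^3 + 168x^2 - 5290x + 83323
check: A g = 84x^2 - 2646x + 41662
so A g − 1/2·g = (7/4)x^3 - x + 1/2 = f ✓

g(x) = -(7/2)x^3 + 168x^2 - 5290x + 83323


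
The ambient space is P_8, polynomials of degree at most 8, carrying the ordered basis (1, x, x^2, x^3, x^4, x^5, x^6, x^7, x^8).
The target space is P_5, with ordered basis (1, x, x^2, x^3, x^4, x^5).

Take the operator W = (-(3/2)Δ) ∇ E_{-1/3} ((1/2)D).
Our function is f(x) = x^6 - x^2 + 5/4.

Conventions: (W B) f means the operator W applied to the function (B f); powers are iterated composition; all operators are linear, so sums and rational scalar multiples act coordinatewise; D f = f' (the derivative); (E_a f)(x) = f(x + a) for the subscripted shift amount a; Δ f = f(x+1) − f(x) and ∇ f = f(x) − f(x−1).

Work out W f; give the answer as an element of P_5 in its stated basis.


g(x) = -90x^3 + 90x^2 - 75x + 55/3

D f = 6x^5 - 2x
((1/2)D) f = 3x^5 - x
E_{-1/3} ((1/2)D) f = 3x^5 - 5x^4 + (10/3)x^3 - (10/9)x^2 - (22/27)x + 26/81
∇ (E_{-1/3} ((1/2)D)) f = 15x^4 - 50x^3 + 70x^2 - (425/9)x + 314/27
Δ ∇ (E_{-1/3} ((1/2)D)) f = 60x^3 - 60x^2 + 50x - 110/9
(-(3/2)Δ) ∇ (E_{-1/3} ((1/2)D)) f = -90x^3 + 90x^2 - 75x + 55/3


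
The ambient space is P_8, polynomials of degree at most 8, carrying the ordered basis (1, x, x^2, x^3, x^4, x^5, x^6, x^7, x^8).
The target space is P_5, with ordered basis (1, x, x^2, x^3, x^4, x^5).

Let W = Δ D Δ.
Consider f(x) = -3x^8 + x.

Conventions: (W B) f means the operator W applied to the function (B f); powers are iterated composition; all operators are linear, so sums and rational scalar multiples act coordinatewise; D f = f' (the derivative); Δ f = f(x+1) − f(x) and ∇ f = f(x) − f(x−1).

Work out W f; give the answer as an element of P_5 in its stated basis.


Δ f = -24x^7 - 84x^6 - 168x^5 - 210x^4 - 168x^3 - 84x^2 - 24x - 2
D Δ f = -168x^6 - 504x^5 - 840x^4 - 840x^3 - 504x^2 - 168x - 24
Δ D Δ f = -1008x^5 - 5040x^4 - 11760x^3 - 15120x^2 - 10416x - 3024

the result is g(x) = -1008x^5 - 5040x^4 - 11760x^3 - 15120x^2 - 10416x - 3024


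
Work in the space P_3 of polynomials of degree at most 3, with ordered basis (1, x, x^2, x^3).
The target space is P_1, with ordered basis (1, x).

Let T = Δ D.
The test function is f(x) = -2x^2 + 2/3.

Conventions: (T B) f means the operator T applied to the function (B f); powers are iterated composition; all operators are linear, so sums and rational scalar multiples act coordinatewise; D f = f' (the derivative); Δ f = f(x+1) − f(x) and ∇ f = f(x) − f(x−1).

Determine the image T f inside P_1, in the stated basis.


D f = -4x
Δ D f = -4

the result is g(x) = -4


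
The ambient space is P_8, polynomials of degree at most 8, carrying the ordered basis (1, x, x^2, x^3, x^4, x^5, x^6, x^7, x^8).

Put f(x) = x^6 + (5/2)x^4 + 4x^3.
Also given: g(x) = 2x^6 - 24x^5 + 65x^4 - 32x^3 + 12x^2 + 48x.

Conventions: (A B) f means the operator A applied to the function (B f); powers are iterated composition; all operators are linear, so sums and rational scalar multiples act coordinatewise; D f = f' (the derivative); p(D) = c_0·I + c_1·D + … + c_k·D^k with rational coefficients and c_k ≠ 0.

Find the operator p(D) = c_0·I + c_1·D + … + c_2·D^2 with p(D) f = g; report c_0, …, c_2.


D^0 f = x^6 + (5/2)x^4 + 4x^3
D^1 f = 6x^5 + 10x^3 + 12x^2
D^2 f = 30x^4 + 30x^2 + 24x
matching coefficients of g against c_0 f + c_1 Df + … from the top degree down determines the c_i
solution: c_0 = 2, c_1 = -4, c_2 = 2

p(D) = 2·I − 4·D + 2·D^2, i.e. c_0 = 2, c_1 = -4, c_2 = 2


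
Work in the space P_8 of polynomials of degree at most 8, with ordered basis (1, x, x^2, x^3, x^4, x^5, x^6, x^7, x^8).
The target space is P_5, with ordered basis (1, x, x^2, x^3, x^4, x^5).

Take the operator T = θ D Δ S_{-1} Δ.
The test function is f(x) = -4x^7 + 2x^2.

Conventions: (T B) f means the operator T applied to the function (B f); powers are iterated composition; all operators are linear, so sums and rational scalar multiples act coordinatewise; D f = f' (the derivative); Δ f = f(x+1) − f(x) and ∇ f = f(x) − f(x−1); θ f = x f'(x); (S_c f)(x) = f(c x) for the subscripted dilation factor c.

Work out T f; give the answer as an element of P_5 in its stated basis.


the image equals g(x) = -3360x^4 - 1680x^2

Δ f = -28x^6 - 84x^5 - 140x^4 - 140x^3 - 84x^2 - 24x - 2
S_{-1} Δ f = -28x^6 + 84x^5 - 140x^4 + 140x^3 - 84x^2 + 24x - 2
Δ S_{-1} Δ f = -168x^5 - 280x^3 - 56x - 4
D (Δ S_{-1} Δ) f = -840x^4 - 840x^2 - 56
θ (D Δ S_{-1} Δ) f = -3360x^4 - 1680x^2


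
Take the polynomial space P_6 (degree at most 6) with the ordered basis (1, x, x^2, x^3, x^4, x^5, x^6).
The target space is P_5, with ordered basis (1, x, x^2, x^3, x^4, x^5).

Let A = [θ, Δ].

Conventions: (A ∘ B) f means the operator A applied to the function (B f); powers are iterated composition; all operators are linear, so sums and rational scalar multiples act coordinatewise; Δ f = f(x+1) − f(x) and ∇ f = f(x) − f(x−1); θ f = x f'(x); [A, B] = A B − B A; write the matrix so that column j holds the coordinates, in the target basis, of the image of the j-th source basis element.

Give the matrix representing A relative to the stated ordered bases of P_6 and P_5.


the matrix is [[0, -1, -2, -3, -4, -5, -6]; [0, 0, -2, -6, -12, -20, -30]; [0, 0, 0, -3, -12, -30, -60]; [0, 0, 0, 0, -4, -20, -60]; [0, 0, 0, 0, 0, -5, -30]; [0, 0, 0, 0, 0, 0, -6]] (rows listed top to bottom)

image of 1: 0
image of x: -1
image of x^2: -2x - 2
image of x^3: -3x^2 - 6x - 3
image of x^4: -4x^3 - 12x^2 - 12x - 4
image of x^5: -5x^4 - 20x^3 - 30x^2 - 20x - 5
image of x^6: -6x^5 - 30x^4 - 60x^3 - 60x^2 - 30x - 6
each image's coordinates form column j of the matrix


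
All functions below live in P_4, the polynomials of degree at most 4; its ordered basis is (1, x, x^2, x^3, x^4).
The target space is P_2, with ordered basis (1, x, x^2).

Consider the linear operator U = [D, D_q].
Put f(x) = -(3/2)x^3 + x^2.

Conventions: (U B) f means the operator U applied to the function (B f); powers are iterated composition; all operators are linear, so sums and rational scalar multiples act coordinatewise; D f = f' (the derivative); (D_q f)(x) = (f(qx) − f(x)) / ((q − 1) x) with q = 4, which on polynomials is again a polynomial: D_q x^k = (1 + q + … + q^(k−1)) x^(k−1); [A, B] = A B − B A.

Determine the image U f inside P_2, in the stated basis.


D_q f = -(63/2)x^2 + 5x
D D_q f = -63x + 5
D f = -(9/2)x^2 + 2x
D_q D f = -(45/2)x + 2
[D, D_q] f = -(81/2)x + 3

the image equals g(x) = -(81/2)x + 3


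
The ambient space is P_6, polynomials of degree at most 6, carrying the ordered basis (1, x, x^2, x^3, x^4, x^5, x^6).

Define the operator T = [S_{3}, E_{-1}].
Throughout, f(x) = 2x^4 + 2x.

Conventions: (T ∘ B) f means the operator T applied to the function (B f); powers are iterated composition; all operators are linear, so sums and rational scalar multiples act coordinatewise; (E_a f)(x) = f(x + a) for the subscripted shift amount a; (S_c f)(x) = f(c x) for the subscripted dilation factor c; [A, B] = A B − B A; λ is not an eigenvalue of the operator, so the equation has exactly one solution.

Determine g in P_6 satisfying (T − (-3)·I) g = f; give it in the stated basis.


write g with unknown coordinates in the stated basis and equate coefficients in (T − (-3)·I) g = f
solving from the highest basis element down gives g = (2/3)x^4 - 48x^3 + 960x^2 - (15182/3)x + 57308/9
check: T g = 144x^3 - 2880x^2 + 15184x - 57308/3
so T g − (-3)·g = 2x^4 + 2x = f ✓

g(x) = (2/3)x^4 - 48x^3 + 960x^2 - (15182/3)x + 57308/9


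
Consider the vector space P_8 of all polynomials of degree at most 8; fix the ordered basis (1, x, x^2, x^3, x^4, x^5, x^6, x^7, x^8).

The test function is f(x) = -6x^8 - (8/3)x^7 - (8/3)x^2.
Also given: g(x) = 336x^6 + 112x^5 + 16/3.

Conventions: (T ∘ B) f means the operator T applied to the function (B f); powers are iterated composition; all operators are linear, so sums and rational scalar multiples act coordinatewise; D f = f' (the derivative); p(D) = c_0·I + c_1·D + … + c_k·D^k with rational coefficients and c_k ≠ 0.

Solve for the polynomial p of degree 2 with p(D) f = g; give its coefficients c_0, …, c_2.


D^0 f = -6x^8 - (8/3)x^7 - (8/3)x^2
D^1 f = -48x^7 - (56/3)x^6 - (16/3)x
D^2 f = -336x^6 - 112x^5 - 16/3
matching coefficients of g against c_0 f + c_1 Df + … from the top degree down determines the c_i
solution: c_0 = 0, c_1 = 0, c_2 = -1

c_0 = 0, c_1 = 0, c_2 = -1


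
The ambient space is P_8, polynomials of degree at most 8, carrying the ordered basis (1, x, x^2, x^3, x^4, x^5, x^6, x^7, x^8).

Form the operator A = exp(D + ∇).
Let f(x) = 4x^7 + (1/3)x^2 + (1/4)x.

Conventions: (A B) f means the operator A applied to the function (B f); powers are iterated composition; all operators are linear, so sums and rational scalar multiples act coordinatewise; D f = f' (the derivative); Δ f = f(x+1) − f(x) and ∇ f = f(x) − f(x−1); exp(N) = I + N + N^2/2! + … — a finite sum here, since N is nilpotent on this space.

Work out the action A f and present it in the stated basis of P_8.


order-1 term: 56x^6 - 84x^5 + 140x^4 - 140x^3 + 84x^2 - (80/3)x + 25/6
order-2 term: 336x^5 - 840x^4 + 1540x^3 - 1680x^2 + 1036x - 836/3
order-3 term: 1120x^4 - 3360x^3 + 5880x^2 - 5460x + 2156
order-4 term: 2240x^3 - 6720x^2 + 9520x - 5320
order-5 term: 2688x^2 - 6720x + 5600
order-6 term: 1792x - 2688
order-7 term: 512
the series for exp(D + ∇) f terminates at order 7
exp(D + ∇) f = 4x^7 + 56x^6 + 252x^5 + 420x^4 + 280x^3 + (757/3)x^2 + (1699/12)x - 29/2

the image equals g(x) = 4x^7 + 56x^6 + 252x^5 + 420x^4 + 280x^3 + (757/3)x^2 + (1699/12)x - 29/2


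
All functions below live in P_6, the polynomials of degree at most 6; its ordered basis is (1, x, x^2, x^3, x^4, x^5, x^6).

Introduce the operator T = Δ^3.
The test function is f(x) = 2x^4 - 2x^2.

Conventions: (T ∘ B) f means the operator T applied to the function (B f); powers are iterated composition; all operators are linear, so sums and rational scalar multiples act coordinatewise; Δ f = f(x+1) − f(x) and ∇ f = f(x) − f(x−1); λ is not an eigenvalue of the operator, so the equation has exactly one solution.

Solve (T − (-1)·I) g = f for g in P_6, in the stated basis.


the result is g(x) = 2x^4 - 2x^2 - 48x - 72

write g with unknown coordinates in the stated basis and equate coefficients in (T − (-1)·I) g = f
solving from the highest basis element down gives g = 2x^4 - 2x^2 - 48x - 72
check: T g = 48x + 72
so T g − (-1)·g = 2x^4 - 2x^2 = f ✓


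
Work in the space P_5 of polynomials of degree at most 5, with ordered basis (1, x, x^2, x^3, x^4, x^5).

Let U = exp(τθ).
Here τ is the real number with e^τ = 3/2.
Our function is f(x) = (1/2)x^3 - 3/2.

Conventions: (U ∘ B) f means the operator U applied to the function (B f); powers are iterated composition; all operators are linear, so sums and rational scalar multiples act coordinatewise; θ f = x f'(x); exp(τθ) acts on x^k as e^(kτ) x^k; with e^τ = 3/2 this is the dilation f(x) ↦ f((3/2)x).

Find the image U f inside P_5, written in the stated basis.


g(x) = (27/16)x^3 - 3/2

exp(τθ) x^k = e^(kτ) x^k; with e^τ = 3/2 this sends x^k to (3/2)^k x^k
x^3 ↦ 27/8 x^3
applying this coordinatewise to f: exp(τθ) f = (27/16)x^3 - 3/2


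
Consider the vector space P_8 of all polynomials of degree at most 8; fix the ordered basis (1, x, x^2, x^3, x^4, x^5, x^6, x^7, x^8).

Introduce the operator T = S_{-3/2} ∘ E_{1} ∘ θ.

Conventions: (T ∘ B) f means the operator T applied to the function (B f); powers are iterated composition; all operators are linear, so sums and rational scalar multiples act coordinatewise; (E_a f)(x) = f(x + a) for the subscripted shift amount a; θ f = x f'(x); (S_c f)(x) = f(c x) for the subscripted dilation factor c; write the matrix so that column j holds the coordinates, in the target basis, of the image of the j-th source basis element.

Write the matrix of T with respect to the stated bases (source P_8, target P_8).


image of 1: 0
image of x: -(3/2)x + 1
image of x^2: (9/2)x^2 - 6x + 2
image of x^3: -(81/8)x^3 + (81/4)x^2 - (27/2)x + 3
image of x^4: (81/4)x^4 - 54x^3 + 54x^2 - 24x + 4
image of x^5: -(1215/32)x^5 + (2025/16)x^4 - (675/4)x^3 + (225/2)x^2 - (75/2)x + 5
image of x^6: (2187/32)x^6 - (2187/8)x^5 + (3645/8)x^4 - 405x^3 + (405/2)x^2 - 54x + 6
image of x^7: -(15309/128)x^7 + (35721/64)x^6 - (35721/32)x^5 + (19845/16)x^4 - (6615/8)x^3 + (1323/4)x^2 - (147/2)x + 7
image of x^8: (6561/32)x^8 - (2187/2)x^7 + (5103/2)x^6 - 3402x^5 + 2835x^4 - 1512x^3 + 504x^2 - 96x + 8
each image's coordinates form column j of the matrix

the matrix is [[0, 1, 2, 3, 4, 5, 6, 7, 8]; [0, -3/2, -6, -27/2, -24, -75/2, -54, -147/2, -96]; [0, 0, 9/2, 81/4, 54, 225/2, 405/2, 1323/4, 504]; [0, 0, 0, -81/8, -54, -675/4, -405, -6615/8, -1512]; [0, 0, 0, 0, 81/4, 2025/16, 3645/8, 19845/16, 2835]; [0, 0, 0, 0, 0, -1215/32, -2187/8, -35721/32, -3402]; [0, 0, 0, 0, 0, 0, 2187/32, 35721/64, 5103/2]; [0, 0, 0, 0, 0, 0, 0, -15309/128, -2187/2]; [0, 0, 0, 0, 0, 0, 0, 0, 6561/32]] (rows listed top to bottom)


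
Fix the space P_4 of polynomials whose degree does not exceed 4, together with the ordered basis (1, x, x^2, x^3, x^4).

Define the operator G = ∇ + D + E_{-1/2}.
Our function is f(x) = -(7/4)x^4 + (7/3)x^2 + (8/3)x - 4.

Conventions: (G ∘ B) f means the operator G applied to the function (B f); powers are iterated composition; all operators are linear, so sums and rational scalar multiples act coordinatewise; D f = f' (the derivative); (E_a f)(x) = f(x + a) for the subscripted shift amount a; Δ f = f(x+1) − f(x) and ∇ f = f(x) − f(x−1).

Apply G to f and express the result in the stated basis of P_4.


∇ f = -7x^3 + (21/2)x^2 - (7/3)x + 25/12
D f = -7x^3 + (14/3)x + 8/3
E_{-1/2} f = -(7/4)x^4 + (7/2)x^3 - (7/24)x^2 + (29/24)x - 311/64
(∇ + D + E_{-1/2}) f = -(7/4)x^4 - (21/2)x^3 + (245/24)x^2 + (85/24)x - 7/64

the result is g(x) = -(7/4)x^4 - (21/2)x^3 + (245/24)x^2 + (85/24)x - 7/64


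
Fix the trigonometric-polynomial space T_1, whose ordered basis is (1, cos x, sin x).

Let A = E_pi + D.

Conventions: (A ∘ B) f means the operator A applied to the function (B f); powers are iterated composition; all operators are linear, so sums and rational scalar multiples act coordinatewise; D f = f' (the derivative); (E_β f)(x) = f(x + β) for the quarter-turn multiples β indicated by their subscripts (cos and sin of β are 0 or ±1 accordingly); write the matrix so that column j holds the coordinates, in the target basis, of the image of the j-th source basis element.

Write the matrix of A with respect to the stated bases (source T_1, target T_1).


the matrix is [[1, 0, 0]; [0, -1, 1]; [0, -1, -1]] (rows listed top to bottom)

image of 1: 1
image of cos x: -cos x - sin x
image of sin x: cos x - sin x
each image's coordinates form column j of the matrix


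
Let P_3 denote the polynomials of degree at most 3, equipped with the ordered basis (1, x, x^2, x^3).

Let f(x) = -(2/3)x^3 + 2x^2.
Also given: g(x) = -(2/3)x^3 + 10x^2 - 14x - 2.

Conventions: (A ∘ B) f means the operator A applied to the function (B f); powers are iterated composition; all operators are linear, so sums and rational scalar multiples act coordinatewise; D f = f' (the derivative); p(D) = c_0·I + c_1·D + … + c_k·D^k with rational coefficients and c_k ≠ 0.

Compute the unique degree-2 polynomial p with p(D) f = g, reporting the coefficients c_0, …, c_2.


D^0 f = -(2/3)x^3 + 2x^2
D^1 f = -2x^2 + 4x
D^2 f = -4x + 4
matching coefficients of g against c_0 f + c_1 Df + … from the top degree down determines the c_i
solution: c_0 = 1, c_1 = -4, c_2 = -1/2

p(D) = I − 4·D − (1/2)·D^2, i.e. c_0 = 1, c_1 = -4, c_2 = -1/2


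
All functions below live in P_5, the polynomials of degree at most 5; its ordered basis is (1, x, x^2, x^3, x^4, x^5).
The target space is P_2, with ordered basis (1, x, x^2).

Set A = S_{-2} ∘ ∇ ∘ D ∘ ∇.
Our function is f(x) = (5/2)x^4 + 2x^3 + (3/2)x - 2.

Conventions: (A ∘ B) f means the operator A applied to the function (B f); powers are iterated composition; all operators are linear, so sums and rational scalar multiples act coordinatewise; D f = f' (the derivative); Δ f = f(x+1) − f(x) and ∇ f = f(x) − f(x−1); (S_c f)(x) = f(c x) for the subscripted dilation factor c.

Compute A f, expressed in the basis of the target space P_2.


∇ f = 10x^3 - 9x^2 + 4x + 1
D ∇ f = 30x^2 - 18x + 4
∇ D ∇ f = 60x - 48
S_{-2} ∇ D ∇ f = -120x - 48

g(x) = -120x - 48


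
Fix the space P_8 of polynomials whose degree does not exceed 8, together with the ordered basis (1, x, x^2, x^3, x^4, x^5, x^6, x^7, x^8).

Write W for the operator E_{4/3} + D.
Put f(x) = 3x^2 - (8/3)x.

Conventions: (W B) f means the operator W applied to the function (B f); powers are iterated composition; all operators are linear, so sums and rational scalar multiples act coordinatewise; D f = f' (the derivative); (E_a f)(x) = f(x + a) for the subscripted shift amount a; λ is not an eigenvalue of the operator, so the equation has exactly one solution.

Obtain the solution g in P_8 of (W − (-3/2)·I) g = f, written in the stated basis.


write g with unknown coordinates in the stated basis and equate coefficients in (W − (-3/2)·I) g = f
solving from the highest basis element down gives g = (6/5)x^2 - (248/75)x + 2512/1125
check: W g = (6/5)x^2 + (172/75)x - 1256/375
so W g − (-3/2)·g = 3x^2 - (8/3)x = f ✓

g(x) = (6/5)x^2 - (248/75)x + 2512/1125


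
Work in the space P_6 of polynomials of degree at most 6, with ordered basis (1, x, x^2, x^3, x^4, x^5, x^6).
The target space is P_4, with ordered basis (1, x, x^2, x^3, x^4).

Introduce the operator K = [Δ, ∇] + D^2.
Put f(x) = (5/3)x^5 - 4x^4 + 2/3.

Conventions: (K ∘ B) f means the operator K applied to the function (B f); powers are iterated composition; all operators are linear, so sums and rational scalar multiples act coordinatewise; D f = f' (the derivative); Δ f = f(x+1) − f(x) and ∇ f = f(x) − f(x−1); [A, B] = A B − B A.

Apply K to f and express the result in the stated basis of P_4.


∇ f = (25/3)x^4 - (98/3)x^3 + (122/3)x^2 - (73/3)x + 17/3
Δ ∇ f = (100/3)x^3 - 48x^2 + (50/3)x - 8
Δ f = (25/3)x^4 + (2/3)x^3 - (22/3)x^2 - (23/3)x - 7/3
∇ Δ f = (100/3)x^3 - 48x^2 + (50/3)x - 8
[Δ, ∇] f = 0
D f = (25/3)x^4 - 16x^3
D D f = (100/3)x^3 - 48x^2
([Δ, ∇] + D^2) f = (100/3)x^3 - 48x^2

the image equals g(x) = (100/3)x^3 - 48x^2


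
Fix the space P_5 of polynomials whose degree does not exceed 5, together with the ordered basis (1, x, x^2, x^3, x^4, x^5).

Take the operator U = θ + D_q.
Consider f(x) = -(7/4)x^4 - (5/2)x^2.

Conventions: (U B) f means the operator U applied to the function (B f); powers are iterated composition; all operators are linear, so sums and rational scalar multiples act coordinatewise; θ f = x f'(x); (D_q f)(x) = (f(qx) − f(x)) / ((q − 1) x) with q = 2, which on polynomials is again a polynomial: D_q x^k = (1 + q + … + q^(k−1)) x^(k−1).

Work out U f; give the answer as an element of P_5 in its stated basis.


θ f = -7x^4 - 5x^2
D_q f = -(105/4)x^3 - (15/2)x
(θ + D_q) f = -7x^4 - (105/4)x^3 - 5x^2 - (15/2)x

the image equals g(x) = -7x^4 - (105/4)x^3 - 5x^2 - (15/2)x


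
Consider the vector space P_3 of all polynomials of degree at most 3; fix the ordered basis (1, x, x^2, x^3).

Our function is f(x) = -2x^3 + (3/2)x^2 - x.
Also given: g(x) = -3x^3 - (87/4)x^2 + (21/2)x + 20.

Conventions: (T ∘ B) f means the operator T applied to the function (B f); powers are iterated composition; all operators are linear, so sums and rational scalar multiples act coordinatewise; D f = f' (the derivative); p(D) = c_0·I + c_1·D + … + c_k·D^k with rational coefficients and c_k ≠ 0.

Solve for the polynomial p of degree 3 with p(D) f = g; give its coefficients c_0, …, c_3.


D^0 f = -2x^3 + (3/2)x^2 - x
D^1 f = -6x^2 + 3x - 1
D^2 f = -12x + 3
D^3 f = -12
matching coefficients of g against c_0 f + c_1 Df + … from the top degree down determines the c_i
solution: c_0 = 3/2, c_1 = 4, c_2 = 0, c_3 = -2

p(D) = (3/2)·I + 4·D − 2·D^3, i.e. c_0 = 3/2, c_1 = 4, c_2 = 0, c_3 = -2


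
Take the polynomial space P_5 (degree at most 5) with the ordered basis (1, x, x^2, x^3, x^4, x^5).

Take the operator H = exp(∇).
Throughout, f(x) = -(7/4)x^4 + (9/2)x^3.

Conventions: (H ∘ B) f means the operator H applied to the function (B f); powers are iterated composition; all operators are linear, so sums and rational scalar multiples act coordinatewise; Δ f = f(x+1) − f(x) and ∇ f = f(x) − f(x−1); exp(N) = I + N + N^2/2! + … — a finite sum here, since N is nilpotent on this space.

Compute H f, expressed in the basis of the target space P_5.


the image equals g(x) = -(7/4)x^4 - (5/2)x^3 + (27/2)x^2 + 7x - 25/4

order-1 term: -7x^3 + 24x^2 - (41/2)x + 25/4
order-2 term: -(21/2)x^2 + (69/2)x - 103/4
order-3 term: -7x + 15
order-4 term: -7/4
the series for exp(∇) f terminates at order 4
exp(∇) f = -(7/4)x^4 - (5/2)x^3 + (27/2)x^2 + 7x - 25/4


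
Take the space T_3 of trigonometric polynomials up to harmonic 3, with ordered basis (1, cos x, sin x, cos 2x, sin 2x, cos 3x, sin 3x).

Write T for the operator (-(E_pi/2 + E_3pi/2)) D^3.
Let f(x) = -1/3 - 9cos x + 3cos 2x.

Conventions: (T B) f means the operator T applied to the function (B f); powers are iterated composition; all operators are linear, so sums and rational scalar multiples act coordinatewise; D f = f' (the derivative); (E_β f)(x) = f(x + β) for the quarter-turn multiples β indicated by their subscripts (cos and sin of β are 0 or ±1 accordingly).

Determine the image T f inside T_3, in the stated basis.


D f = 9sin x - 6sin 2x
D D f = 9cos x - 12cos 2x
D D D f = -9sin x + 24sin 2x
E_pi/2 D^3 f = -9cos x - 24sin 2x
E_3pi/2 D^3 f = 9cos x - 24sin 2x
(E_pi/2 + E_3pi/2) D^3 f = -48sin 2x
(-(E_pi/2 + E_3pi/2)) D^3 f = 48sin 2x

the image equals g(x) = 48sin 2x


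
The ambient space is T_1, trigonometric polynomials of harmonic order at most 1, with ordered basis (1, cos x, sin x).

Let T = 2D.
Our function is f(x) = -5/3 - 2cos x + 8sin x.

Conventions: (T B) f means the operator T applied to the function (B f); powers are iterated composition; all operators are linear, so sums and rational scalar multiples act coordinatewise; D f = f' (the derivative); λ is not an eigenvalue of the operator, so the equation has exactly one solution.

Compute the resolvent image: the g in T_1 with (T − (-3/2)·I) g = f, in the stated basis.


write g with unknown coordinates in the stated basis and equate coefficients in (T − (-3/2)·I) g = f
solving from the highest basis element down gives g = -10/9 - (76/25)cos x + (32/25)sin x
check: T g = (64/25)cos x + (152/25)sin x
so T g − (-3/2)·g = -5/3 - 2cos x + 8sin x = f ✓

the result is g(x) = -10/9 - (76/25)cos x + (32/25)sin x


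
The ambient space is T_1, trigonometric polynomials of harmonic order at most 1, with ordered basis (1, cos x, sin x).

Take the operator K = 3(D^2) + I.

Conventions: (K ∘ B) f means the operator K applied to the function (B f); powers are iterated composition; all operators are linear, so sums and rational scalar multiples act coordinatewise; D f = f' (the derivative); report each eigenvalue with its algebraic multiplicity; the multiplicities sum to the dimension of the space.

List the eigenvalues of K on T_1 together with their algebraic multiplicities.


λ = -2 (multiplicity 2), λ = 1 (multiplicity 1)

image of 1: 1
image of cos x: -2cos x
image of sin x: -2sin x
the matrix is diagonal; its diagonal is (1, -2, -2)
for a triangular matrix the eigenvalues are the diagonal entries, with algebraic multiplicity their repetition count


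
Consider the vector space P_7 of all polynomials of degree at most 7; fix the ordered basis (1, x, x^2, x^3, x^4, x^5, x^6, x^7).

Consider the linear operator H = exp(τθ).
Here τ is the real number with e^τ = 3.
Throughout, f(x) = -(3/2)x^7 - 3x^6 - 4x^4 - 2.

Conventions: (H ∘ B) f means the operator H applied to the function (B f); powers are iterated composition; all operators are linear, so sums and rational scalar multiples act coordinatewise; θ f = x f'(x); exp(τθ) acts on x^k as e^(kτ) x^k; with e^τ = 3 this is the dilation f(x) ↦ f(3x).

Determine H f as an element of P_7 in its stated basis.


the image equals g(x) = -(6561/2)x^7 - 2187x^6 - 324x^4 - 2

exp(τθ) x^k = e^(kτ) x^k; with e^τ = 3 this sends x^k to 3^k x^k
x^4 ↦ 81 x^4
x^6 ↦ 729 x^6
x^7 ↦ 2187 x^7
applying this coordinatewise to f: exp(τθ) f = -(6561/2)x^7 - 2187x^6 - 324x^4 - 2
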